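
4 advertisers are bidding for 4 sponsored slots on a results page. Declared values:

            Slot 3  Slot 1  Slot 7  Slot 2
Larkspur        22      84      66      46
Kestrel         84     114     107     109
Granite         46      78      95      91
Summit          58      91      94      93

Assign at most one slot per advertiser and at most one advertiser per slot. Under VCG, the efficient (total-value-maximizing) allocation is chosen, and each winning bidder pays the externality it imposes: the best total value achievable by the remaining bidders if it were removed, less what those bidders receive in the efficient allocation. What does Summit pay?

Summit pays $25.

Efficient allocation: Larkspur→Slot 1 ($84), Kestrel→Slot 3 ($84), Granite→Slot 7 ($95), Summit→Slot 2 ($93); total welfare W = $356.
Summit receives Slot 2 at value $93, so the others get W − 93 = $263.
Without Summit: best allocation of the remaining 3 bidders over all 4 slots is Larkspur→Slot 1 ($84), Kestrel→Slot 2 ($109), Granite→Slot 7 ($95), total $288.
VCG payment = (others' best without Summit) − (others' welfare with Summit) = 288 − 263 = $25.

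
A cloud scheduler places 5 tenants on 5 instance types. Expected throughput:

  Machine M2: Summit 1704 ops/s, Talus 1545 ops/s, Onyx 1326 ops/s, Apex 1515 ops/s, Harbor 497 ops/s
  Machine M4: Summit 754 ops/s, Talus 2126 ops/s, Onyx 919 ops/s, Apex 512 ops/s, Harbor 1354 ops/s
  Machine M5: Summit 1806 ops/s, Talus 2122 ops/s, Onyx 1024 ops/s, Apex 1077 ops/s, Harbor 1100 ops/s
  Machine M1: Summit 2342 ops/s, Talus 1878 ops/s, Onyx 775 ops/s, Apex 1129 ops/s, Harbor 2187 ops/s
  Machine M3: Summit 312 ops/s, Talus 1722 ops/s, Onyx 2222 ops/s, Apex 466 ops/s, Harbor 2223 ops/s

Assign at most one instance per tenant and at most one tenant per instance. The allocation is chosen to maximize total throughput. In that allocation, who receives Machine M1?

Optimal: Summit→Machine M5 (1806 ops/s), Talus→Machine M4 (2126 ops/s), Onyx→Machine M3 (2222 ops/s), Apex→Machine M2 (1515 ops/s), Harbor→Machine M1 (2187 ops/s) — total 1806+2126+2222+1515+2187 = 9856 ops/s.
Column-greedy (each instance in turn goes to its best remaining tenant) gives 8281 ops/s, worse by 1575.
Next-best assignment: Summit→Machine M1, Talus→Machine M5, Onyx→Machine M3, Apex→Machine M2, Harbor→Machine M4 = 9555 ops/s.
Every other assignment is strictly worse.
Harbor's own top instance is Machine M3 (2223 ops/s), but forcing Harbor→Machine M3 and reassigning the rest optimally gives only 9230 ops/s — worse by 626.

Harbor receives Machine M1.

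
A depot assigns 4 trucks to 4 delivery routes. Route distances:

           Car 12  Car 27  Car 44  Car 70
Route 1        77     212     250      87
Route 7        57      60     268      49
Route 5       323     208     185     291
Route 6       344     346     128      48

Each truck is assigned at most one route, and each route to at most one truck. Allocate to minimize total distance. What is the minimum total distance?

Minimum total: 370 km

Optimal: Car 12→Route 1 (77 km), Car 27→Route 7 (60 km), Car 44→Route 5 (185 km), Car 70→Route 6 (48 km) — total 77+60+185+48 = 370 km.
Next-best assignment: Car 12→Route 1, Car 27→Route 5, Car 44→Route 6, Car 70→Route 7 = 462 km.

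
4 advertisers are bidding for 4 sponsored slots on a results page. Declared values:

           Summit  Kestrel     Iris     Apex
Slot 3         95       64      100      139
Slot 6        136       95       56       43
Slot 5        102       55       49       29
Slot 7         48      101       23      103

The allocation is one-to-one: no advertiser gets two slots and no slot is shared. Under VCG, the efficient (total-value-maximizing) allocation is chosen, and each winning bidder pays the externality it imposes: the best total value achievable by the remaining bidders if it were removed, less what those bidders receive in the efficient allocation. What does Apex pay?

Efficient allocation: Summit→Slot 6 ($136), Kestrel→Slot 7 ($101), Iris→Slot 5 ($49), Apex→Slot 3 ($139); total welfare W = $425.
Apex receives Slot 3 at value $139, so the others get W − 139 = $286.
Without Apex: best allocation of the remaining 3 bidders over all 4 slots is Summit→Slot 6 ($136), Kestrel→Slot 7 ($101), Iris→Slot 3 ($100), total $337.
VCG payment = (others' best without Apex) − (others' welfare with Apex) = 337 − 286 = $51.

Apex pays $51.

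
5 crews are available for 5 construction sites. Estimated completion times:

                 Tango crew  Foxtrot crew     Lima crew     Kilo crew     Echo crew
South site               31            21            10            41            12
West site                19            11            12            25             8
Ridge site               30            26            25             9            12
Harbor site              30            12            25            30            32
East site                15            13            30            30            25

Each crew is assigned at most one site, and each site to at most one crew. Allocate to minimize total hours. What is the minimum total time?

Minimum total: 54 hours

Treat this as an assignment problem: match each crew to one site.
Optimal: Tango crew→East site (15 hours), Foxtrot crew→Harbor site (12 hours), Lima crew→South site (10 hours), Kilo crew→Ridge site (9 hours), Echo crew→West site (8 hours) — total 15+12+10+9+8 = 54 hours.
Row-greedy (each crew in turn takes its cheapest remaining site) gives 77 hours, worse by 23.
Checked against all permutations: 54 hours is optimal.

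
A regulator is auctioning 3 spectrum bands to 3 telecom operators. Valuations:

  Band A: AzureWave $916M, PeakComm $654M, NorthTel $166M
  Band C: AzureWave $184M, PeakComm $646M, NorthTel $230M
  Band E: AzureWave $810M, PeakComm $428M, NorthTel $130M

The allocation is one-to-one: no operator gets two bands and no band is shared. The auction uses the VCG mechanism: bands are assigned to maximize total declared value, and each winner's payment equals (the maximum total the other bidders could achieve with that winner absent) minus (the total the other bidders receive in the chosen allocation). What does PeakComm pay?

PeakComm pays $106M.

Efficient allocation: AzureWave→Band E ($810M), PeakComm→Band A ($654M), NorthTel→Band C ($230M); total welfare W = $1694M.
PeakComm receives Band A at value $654M, so the others get W − 654 = $1040M.
Without PeakComm: best allocation of the remaining 2 bidders over all 3 bands is AzureWave→Band A ($916M), NorthTel→Band C ($230M), total $1146M.
VCG payment = (others' best without PeakComm) − (others' welfare with PeakComm) = 1146 − 1040 = $106M.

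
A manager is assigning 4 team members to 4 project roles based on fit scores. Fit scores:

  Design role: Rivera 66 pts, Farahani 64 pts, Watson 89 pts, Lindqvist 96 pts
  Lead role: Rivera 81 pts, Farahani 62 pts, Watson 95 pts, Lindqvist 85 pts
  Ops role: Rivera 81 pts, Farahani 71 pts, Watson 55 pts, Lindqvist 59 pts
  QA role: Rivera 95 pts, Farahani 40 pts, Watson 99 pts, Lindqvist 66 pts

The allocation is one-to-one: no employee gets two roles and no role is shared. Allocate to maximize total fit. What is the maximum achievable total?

Treat this as an assignment problem: match each employee to one role.
Optimal: Rivera→QA role (95 pts), Farahani→Ops role (71 pts), Watson→Lead role (95 pts), Lindqvist→Design role (96 pts) — total 95+71+95+96 = 357 pts.
Column-greedy (each role in turn goes to its best remaining employee) gives 312 pts, worse by 45.
Swapping Rivera↔Watson (Rivera→Lead role 81 pts, Watson→QA role 99 pts) loses 10.
Checked against all permutations: 357 pts is optimal.

Maximum total: 357 pts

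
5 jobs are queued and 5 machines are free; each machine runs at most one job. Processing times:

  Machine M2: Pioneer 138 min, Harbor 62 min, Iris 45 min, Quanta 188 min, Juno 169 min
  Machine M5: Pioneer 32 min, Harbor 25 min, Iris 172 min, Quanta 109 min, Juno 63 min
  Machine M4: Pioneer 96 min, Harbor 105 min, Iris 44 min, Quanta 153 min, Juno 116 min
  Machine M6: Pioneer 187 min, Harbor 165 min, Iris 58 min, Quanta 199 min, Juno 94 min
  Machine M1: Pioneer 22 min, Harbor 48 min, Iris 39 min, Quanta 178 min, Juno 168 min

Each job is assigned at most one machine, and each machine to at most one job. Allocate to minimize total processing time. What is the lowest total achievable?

Min total: 331 min

Optimal: Pioneer→Machine M1 (22 min), Harbor→Machine M2 (62 min), Iris→Machine M4 (44 min), Quanta→Machine M5 (109 min), Juno→Machine M6 (94 min) — total 22+62+44+109+94 = 331 min.
Row-greedy (each job in turn takes its cheapest remaining machine) gives 373 min, worse by 42.
Next-best assignment: Pioneer→Machine M1, Harbor→Machine M5, Iris→Machine M2, Quanta→Machine M4, Juno→Machine M6 = 339 min.
Swapping Juno↔Pioneer (Juno→Machine M1 168 min, Pioneer→Machine M6 187 min) adds 239.
Every other assignment is strictly worse.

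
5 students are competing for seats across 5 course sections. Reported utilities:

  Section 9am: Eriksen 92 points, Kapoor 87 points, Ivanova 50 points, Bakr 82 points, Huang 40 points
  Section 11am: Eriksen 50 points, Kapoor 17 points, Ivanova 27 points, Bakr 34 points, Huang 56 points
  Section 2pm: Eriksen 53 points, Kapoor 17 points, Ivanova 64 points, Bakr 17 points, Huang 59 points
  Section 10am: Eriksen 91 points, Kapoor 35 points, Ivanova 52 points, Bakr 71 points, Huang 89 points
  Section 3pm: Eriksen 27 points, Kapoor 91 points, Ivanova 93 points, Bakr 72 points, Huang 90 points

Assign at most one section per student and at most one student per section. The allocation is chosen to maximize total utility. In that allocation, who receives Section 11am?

Huang receives Section 11am.

Optimal: Eriksen→Section 10am (91 points), Kapoor→Section 3pm (91 points), Ivanova→Section 2pm (64 points), Bakr→Section 9am (82 points), Huang→Section 11am (56 points) — total 91+91+64+82+56 = 384 points.
Row-greedy (each student in turn takes its best remaining section) gives 374 points, worse by 10.
Swapping Eriksen↔Huang (Eriksen→Section 11am 50 points, Huang→Section 10am 89 points) loses 8.
Huang's own top section is Section 3pm (90 points), but forcing Huang→Section 3pm and reassigning the rest optimally gives only 366 points — worse by 18.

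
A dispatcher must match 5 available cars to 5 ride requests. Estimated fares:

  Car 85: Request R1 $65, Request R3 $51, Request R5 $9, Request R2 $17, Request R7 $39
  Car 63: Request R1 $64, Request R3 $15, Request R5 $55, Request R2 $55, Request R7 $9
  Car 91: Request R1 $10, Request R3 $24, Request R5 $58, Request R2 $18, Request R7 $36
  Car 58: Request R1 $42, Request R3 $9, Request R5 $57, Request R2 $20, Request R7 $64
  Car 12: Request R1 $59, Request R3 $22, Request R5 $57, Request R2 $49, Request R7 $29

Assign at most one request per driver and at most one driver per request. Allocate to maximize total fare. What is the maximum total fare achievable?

Max total: $287

This is the linear assignment problem.
Optimal: Car 85→Request R3 ($51), Car 63→Request R2 ($55), Car 91→Request R5 ($58), Car 58→Request R7 ($64), Car 12→Request R1 ($59) — total 51+55+58+64+59 = $287.
Column-greedy (each request in turn goes to its best remaining driver) gives $230, worse by 57.
Next-best assignment: Car 85→Request R3, Car 63→Request R1, Car 91→Request R5, Car 58→Request R7, Car 12→Request R2 = $286.
Swapping Car 63↔Car 58 (Car 63→Request R7 $9, Car 58→Request R2 $20) loses 90.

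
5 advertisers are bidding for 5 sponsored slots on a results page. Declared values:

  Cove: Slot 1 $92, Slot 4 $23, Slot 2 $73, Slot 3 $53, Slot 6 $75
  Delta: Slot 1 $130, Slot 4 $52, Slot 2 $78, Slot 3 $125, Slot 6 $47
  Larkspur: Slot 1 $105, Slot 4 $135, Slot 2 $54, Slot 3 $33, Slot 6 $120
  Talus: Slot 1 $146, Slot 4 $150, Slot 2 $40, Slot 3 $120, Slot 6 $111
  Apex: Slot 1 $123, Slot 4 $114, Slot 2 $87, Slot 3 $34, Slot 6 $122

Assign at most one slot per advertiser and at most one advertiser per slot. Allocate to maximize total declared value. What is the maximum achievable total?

Optimal: Cove→Slot 2 ($73), Delta→Slot 3 ($125), Larkspur→Slot 4 ($135), Talus→Slot 1 ($146), Apex→Slot 6 ($122) — total 73+125+135+146+122 = $601.
Max-entry greedy (repeatedly take the single best remaining cell) gives $508, worse by 93.

Maximum total: $601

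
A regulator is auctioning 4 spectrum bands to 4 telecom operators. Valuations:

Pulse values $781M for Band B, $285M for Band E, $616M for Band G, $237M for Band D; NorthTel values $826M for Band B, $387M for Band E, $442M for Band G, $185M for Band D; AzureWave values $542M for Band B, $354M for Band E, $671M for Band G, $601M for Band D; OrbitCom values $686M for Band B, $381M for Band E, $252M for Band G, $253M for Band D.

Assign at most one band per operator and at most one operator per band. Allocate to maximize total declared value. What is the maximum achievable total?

Treat this as an assignment problem: match each operator to one band.
Optimal: Pulse→Band G ($616M), NorthTel→Band B ($826M), AzureWave→Band D ($601M), OrbitCom→Band E ($381M) — total 616+826+601+381 = $2424M.
Row-greedy (each operator in turn takes its best remaining band) gives $2205M, worse by 219.

Max total: $2424M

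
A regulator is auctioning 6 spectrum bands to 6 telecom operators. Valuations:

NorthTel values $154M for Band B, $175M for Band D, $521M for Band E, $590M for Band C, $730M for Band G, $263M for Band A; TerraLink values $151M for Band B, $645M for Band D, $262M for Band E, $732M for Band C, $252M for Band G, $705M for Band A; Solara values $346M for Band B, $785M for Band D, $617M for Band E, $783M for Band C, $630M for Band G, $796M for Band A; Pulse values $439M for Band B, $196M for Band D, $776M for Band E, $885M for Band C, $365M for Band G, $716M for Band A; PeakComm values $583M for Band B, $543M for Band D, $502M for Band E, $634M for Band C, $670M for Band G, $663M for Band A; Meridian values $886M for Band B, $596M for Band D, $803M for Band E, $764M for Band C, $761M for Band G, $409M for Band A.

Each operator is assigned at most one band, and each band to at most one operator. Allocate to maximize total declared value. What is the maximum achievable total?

Optimal: NorthTel→Band G ($730M), TerraLink→Band C ($732M), Solara→Band D ($785M), Pulse→Band E ($776M), PeakComm→Band A ($663M), Meridian→Band B ($886M) — total 730+732+785+776+663+886 = $4572M.
Row-greedy (each operator in turn takes its best remaining band) gives $4213M, worse by 359.
Next-best assignment: NorthTel→Band G, TerraLink→Band A, Solara→Band D, Pulse→Band E, PeakComm→Band C, Meridian→Band B = $4516M.
Swapping Meridian↔NorthTel (Meridian→Band G $761M, NorthTel→Band B $154M) loses 701.

Maximum total: $4572M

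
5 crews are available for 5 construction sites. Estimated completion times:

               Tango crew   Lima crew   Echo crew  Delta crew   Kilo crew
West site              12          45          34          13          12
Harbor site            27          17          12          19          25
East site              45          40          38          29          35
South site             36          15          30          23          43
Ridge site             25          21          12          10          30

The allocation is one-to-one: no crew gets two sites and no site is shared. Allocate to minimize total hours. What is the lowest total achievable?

Min total: 84 hours

Optimal: Tango crew→West site (12 hours), Lima crew→South site (15 hours), Echo crew→Harbor site (12 hours), Delta crew→Ridge site (10 hours), Kilo crew→East site (35 hours) — total 12+15+12+10+35 = 84 hours.
Column-greedy (each site in turn goes to its cheapest remaining crew) gives 98 hours, worse by 14.
Next-best assignment: Tango crew→West site, Lima crew→South site, Echo crew→Ridge site, Delta crew→Harbor site, Kilo crew→East site = 93 hours.
Swapping Echo crew↔Delta crew (Echo crew→Ridge site 12 hours, Delta crew→Harbor site 19 hours) adds 9.
No other one-to-one assignment undercuts 84 hours.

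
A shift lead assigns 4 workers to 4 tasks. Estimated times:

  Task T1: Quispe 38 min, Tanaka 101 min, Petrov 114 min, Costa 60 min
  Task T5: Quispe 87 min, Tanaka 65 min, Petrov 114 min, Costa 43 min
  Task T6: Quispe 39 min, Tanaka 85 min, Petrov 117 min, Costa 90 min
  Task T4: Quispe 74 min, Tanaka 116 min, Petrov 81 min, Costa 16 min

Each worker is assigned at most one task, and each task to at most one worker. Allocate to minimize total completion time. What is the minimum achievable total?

Min total: 234 min

Optimal: Quispe→Task T6 (39 min), Tanaka→Task T5 (65 min), Petrov→Task T1 (114 min), Costa→Task T4 (16 min) — total 39+65+114+16 = 234 min.
Row-greedy (each worker in turn takes its cheapest remaining task) gives 274 min, worse by 40.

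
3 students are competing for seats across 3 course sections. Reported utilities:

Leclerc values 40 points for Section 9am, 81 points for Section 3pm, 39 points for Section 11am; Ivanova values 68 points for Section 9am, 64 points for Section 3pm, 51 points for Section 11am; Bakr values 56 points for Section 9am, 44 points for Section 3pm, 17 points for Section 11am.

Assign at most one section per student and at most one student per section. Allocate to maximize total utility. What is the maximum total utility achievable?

Optimal: Leclerc→Section 3pm (81 points), Ivanova→Section 11am (51 points), Bakr→Section 9am (56 points) — total 81+51+56 = 188 points.
Column-greedy (each section in turn goes to its best remaining student) gives 166 points, worse by 22.
Next-best assignment: Leclerc→Section 3pm, Ivanova→Section 9am, Bakr→Section 11am = 166 points.
Every other assignment is strictly worse.

Maximum total: 188 points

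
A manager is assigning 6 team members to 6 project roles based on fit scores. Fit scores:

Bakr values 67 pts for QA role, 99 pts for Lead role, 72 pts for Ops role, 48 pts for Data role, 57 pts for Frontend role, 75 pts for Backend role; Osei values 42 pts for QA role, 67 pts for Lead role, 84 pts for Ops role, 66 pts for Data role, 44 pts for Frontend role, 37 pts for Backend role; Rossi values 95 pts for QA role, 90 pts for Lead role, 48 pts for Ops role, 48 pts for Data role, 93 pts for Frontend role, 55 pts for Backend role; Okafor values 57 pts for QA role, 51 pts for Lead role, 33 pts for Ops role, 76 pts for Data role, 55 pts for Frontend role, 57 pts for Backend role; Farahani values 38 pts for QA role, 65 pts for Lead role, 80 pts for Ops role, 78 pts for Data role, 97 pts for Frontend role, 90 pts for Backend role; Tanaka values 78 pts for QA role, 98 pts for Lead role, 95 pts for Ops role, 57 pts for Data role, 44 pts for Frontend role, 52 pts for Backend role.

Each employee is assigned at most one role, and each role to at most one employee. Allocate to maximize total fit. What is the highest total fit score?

Max total: 525 pts

This is a one-to-one assignment (maximum-weight bipartite matching).
Optimal: Bakr→Backend role (75 pts), Osei→Ops role (84 pts), Rossi→QA role (95 pts), Okafor→Data role (76 pts), Farahani→Frontend role (97 pts), Tanaka→Lead role (98 pts) — total 75+84+95+76+97+98 = 525 pts.
Row-greedy (each employee in turn takes its best remaining role) gives 503 pts, worse by 22.
Next-best assignment: Bakr→Lead role, Osei→Ops role, Rossi→Frontend role, Okafor→Data role, Farahani→Backend role, Tanaka→QA role = 520 pts.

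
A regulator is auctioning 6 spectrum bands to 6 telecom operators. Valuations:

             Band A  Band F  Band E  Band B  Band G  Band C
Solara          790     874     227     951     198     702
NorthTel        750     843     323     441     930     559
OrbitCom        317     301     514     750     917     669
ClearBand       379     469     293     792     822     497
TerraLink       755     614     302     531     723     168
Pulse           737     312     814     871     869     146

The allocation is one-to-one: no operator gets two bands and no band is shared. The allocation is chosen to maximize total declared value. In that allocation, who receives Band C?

Optimal: Solara→Band B ($951M), NorthTel→Band F ($843M), OrbitCom→Band C ($669M), ClearBand→Band G ($822M), TerraLink→Band A ($755M), Pulse→Band E ($814M) — total 951+843+669+822+755+814 = $4854M.
Row-greedy (each operator in turn takes its best remaining band) gives $4588M, worse by 266.
Swapping TerraLink↔NorthTel (TerraLink→Band F $614M, NorthTel→Band A $750M) loses 234.
OrbitCom's own top band is Band G ($917M), but forcing OrbitCom→Band G and reassigning the rest optimally gives only $4823M — worse by 31.

OrbitCom receives Band C.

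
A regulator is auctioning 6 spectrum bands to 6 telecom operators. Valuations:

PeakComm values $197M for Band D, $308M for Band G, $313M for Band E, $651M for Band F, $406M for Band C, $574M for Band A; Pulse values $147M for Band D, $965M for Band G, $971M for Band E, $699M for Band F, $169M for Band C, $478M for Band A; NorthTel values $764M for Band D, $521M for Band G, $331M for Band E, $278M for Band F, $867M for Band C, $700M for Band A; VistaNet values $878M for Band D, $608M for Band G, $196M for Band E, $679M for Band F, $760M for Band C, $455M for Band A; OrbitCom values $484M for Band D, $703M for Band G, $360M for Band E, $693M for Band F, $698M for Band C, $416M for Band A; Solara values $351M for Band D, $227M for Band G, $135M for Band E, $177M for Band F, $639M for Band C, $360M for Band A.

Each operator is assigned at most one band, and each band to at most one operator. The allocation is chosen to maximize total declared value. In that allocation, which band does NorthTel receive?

NorthTel receives Band A.

This is the linear assignment problem.
Optimal: PeakComm→Band F ($651M), Pulse→Band E ($971M), NorthTel→Band A ($700M), VistaNet→Band D ($878M), OrbitCom→Band G ($703M), Solara→Band C ($639M) — total 651+971+700+878+703+639 = $4542M.
Column-greedy (each band in turn goes to its best remaining operator) gives $4081M, worse by 461.
Every other assignment is strictly worse.
NorthTel's own top band is Band C ($867M), but forcing NorthTel→Band C and reassigning the rest optimally gives only $4430M — worse by 112.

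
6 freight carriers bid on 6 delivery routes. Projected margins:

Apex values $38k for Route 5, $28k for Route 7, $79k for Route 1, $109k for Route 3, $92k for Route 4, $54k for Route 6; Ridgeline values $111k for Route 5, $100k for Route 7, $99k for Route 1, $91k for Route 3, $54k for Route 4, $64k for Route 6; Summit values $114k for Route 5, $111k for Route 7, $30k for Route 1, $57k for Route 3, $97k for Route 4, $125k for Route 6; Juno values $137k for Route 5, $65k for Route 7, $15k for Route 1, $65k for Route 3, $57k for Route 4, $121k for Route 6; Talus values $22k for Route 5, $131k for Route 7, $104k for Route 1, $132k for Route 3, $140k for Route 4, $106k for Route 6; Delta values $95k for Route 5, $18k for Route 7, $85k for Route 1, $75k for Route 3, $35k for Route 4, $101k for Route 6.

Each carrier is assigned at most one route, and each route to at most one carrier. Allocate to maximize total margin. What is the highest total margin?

This is the linear assignment problem.
Optimal: Apex→Route 3 ($109k), Ridgeline→Route 1 ($99k), Summit→Route 7 ($111k), Juno→Route 5 ($137k), Talus→Route 4 ($140k), Delta→Route 6 ($101k) — total 109+99+111+137+140+101 = $697k.
Max-entry greedy (repeatedly take the single best remaining cell) gives $696k, worse by 1.
Next-best assignment: Apex→Route 3, Ridgeline→Route 7, Summit→Route 6, Juno→Route 5, Talus→Route 4, Delta→Route 1 = $696k.
Checked against all permutations: $697k is optimal.

Maximum total: $697k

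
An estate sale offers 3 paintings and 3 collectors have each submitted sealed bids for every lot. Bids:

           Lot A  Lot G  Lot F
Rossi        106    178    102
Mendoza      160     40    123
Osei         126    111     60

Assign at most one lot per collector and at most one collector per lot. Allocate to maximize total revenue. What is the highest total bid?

Maximum total: $427

Optimal: Rossi→Lot G ($178), Mendoza→Lot F ($123), Osei→Lot A ($126) — total 178+123+126 = $427.
Max-entry greedy (repeatedly take the single best remaining cell) gives $398, worse by 29.
Checked against all permutations: $427 is optimal.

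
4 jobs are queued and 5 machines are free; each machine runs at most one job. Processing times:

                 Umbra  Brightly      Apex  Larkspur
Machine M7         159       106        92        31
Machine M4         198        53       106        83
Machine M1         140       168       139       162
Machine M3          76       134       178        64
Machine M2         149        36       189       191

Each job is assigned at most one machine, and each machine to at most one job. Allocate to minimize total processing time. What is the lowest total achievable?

Min total: 249 min

Optimal: Umbra→Machine M3 (76 min), Brightly→Machine M2 (36 min), Apex→Machine M4 (106 min), Larkspur→Machine M7 (31 min) — total 76+36+106+31 = 249 min.
Row-greedy (each job in turn takes its cheapest remaining machine) gives 287 min, worse by 38.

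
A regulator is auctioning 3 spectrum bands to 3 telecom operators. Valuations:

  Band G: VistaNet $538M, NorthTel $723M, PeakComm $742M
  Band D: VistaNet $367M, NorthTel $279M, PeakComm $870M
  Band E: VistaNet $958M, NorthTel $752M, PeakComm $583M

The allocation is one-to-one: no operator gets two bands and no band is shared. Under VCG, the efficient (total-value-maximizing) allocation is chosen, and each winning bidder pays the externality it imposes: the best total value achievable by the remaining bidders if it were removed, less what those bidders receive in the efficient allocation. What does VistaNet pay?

VistaNet pays $29M.

Efficient allocation: VistaNet→Band E ($958M), NorthTel→Band G ($723M), PeakComm→Band D ($870M); total welfare W = $2551M.
VistaNet receives Band E at value $958M, so the others get W − 958 = $1593M.
Without VistaNet: best allocation of the remaining 2 bidders over all 3 bands is NorthTel→Band E ($752M), PeakComm→Band D ($870M), total $1622M.
VCG payment = (others' best without VistaNet) − (others' welfare with VistaNet) = 1622 − 1593 = $29M.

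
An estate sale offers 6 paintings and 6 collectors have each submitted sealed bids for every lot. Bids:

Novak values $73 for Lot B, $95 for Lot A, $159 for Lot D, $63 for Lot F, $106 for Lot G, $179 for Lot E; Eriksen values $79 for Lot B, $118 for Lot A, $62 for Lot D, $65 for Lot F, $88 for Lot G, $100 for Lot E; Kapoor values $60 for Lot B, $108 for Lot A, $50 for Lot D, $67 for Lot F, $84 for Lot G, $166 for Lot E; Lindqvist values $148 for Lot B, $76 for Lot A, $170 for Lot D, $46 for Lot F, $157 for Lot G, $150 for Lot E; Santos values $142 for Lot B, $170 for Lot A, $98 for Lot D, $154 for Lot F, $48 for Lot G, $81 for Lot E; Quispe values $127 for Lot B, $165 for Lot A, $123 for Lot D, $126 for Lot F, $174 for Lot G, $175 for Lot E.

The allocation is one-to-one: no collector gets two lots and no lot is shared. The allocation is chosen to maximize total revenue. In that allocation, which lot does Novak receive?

Optimal: Novak→Lot D ($159), Eriksen→Lot A ($118), Kapoor→Lot E ($166), Lindqvist→Lot B ($148), Santos→Lot F ($154), Quispe→Lot G ($174) — total 159+118+166+148+154+174 = $919.
Column-greedy (each lot in turn goes to its best remaining collector) gives $857, worse by 62.
Next-best assignment: Novak→Lot D, Eriksen→Lot F, Kapoor→Lot E, Lindqvist→Lot B, Santos→Lot A, Quispe→Lot G = $882.
Novak's own top lot is Lot E ($179), but forcing Novak→Lot E and reassigning the rest optimally gives only $864 — worse by 55.

Novak receives Lot D.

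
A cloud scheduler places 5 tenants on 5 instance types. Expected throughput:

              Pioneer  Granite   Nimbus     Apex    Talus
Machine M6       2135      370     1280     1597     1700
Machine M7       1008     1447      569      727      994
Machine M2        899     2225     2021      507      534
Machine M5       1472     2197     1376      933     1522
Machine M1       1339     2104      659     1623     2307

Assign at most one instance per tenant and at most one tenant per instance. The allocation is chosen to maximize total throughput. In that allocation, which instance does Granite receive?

Granite receives Machine M5.

Optimal: Pioneer→Machine M6 (2135 ops/s), Granite→Machine M5 (2197 ops/s), Nimbus→Machine M2 (2021 ops/s), Apex→Machine M7 (727 ops/s), Talus→Machine M1 (2307 ops/s) — total 2135+2197+2021+727+2307 = 9387 ops/s.
Row-greedy (each tenant in turn takes its best remaining instance) gives 8353 ops/s, worse by 1034.
No other one-to-one assignment exceeds 9387 ops/s.
Granite's own top instance is Machine M2 (2225 ops/s), but forcing Granite→Machine M2 and reassigning the rest optimally gives only 8770 ops/s — worse by 617.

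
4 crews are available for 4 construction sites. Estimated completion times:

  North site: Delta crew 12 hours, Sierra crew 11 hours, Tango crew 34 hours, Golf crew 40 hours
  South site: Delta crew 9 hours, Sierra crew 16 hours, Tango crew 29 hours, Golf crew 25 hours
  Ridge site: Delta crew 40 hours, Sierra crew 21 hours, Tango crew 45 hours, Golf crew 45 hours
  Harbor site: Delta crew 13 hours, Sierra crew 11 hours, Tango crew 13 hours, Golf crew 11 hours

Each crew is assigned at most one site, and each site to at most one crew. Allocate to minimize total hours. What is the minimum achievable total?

Optimal: Delta crew→North site (12 hours), Sierra crew→Ridge site (21 hours), Tango crew→Harbor site (13 hours), Golf crew→South site (25 hours) — total 12+21+13+25 = 71 hours.
Min-entry greedy (repeatedly take the single cheapest remaining cell) gives 76 hours, worse by 5.
Swapping Tango crew↔Sierra crew (Tango crew→Ridge site 45 hours, Sierra crew→Harbor site 11 hours) adds 22.
Every other assignment is strictly worse.

Min total: 71 hours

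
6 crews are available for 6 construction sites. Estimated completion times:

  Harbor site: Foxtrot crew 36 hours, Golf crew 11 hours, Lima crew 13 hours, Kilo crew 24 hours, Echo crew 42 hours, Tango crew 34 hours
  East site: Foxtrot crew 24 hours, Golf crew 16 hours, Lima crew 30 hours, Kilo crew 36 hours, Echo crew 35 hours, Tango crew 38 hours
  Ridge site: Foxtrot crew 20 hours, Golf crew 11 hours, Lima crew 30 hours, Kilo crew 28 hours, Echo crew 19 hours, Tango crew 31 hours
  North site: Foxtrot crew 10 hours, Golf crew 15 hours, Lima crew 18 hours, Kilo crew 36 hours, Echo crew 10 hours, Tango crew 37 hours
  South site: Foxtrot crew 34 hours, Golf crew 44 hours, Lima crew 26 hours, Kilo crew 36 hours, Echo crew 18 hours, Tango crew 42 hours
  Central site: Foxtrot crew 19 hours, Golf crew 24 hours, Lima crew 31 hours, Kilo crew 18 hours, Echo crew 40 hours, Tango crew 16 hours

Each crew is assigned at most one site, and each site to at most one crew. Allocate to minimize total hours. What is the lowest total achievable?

Minimum total: 101 hours

This is a one-to-one assignment (minimum-cost bipartite matching).
Optimal: Foxtrot crew→North site (10 hours), Golf crew→East site (16 hours), Lima crew→Harbor site (13 hours), Kilo crew→Ridge site (28 hours), Echo crew→South site (18 hours), Tango crew→Central site (16 hours) — total 10+16+13+28+18+16 = 101 hours.
Swapping Lima crew↔Golf crew (Lima crew→East site 30 hours, Golf crew→Harbor site 11 hours) adds 12.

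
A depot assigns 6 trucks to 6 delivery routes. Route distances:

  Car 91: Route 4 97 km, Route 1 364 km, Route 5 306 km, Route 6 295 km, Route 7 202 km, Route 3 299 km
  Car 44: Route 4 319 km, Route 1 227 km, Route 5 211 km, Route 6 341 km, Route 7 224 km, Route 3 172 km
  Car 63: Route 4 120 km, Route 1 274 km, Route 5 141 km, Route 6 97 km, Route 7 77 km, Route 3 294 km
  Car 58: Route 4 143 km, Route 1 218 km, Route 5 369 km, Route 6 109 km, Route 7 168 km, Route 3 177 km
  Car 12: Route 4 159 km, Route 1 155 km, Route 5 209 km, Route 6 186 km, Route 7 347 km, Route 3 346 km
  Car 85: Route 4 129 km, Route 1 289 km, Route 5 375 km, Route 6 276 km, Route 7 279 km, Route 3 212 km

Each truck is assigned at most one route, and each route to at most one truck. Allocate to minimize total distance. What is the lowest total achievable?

Min total: 861 km

Optimal: Car 91→Route 4 (97 km), Car 44→Route 5 (211 km), Car 63→Route 7 (77 km), Car 58→Route 6 (109 km), Car 12→Route 1 (155 km), Car 85→Route 3 (212 km) — total 97+211+77+109+155+212 = 861 km.
Min-entry greedy (repeatedly take the single cheapest remaining cell) gives 985 km, worse by 124.
Next-best assignment: Car 91→Route 7, Car 44→Route 3, Car 63→Route 5, Car 58→Route 6, Car 12→Route 1, Car 85→Route 4 = 908 km.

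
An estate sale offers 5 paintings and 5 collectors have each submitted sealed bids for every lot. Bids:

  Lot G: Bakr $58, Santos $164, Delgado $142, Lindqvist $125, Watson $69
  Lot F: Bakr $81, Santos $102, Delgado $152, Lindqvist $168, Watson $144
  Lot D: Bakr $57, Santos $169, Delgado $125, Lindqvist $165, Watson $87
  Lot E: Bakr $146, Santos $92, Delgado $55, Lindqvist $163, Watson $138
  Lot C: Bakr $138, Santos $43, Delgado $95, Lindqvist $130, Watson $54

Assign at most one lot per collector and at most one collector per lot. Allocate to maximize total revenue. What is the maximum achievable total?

Optimal: Bakr→Lot C ($138), Santos→Lot G ($164), Delgado→Lot F ($152), Lindqvist→Lot D ($165), Watson→Lot E ($138) — total 138+164+152+165+138 = $757.
Max-entry greedy (repeatedly take the single best remaining cell) gives $679, worse by 78.
No other one-to-one assignment exceeds $757.

Maximum total: $757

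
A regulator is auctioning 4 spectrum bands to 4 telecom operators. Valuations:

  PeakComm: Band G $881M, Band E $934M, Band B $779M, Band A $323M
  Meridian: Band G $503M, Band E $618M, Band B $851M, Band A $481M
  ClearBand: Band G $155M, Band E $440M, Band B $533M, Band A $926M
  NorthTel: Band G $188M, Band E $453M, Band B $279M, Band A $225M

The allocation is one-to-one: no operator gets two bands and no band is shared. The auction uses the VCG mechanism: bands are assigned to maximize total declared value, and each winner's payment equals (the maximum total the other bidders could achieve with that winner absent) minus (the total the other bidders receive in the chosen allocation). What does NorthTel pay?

NorthTel pays $53M.

Efficient allocation: PeakComm→Band G ($881M), Meridian→Band B ($851M), ClearBand→Band A ($926M), NorthTel→Band E ($453M); total welfare W = $3111M.
NorthTel receives Band E at value $453M, so the others get W − 453 = $2658M.
Without NorthTel: best allocation of the remaining 3 bidders over all 4 bands is PeakComm→Band E ($934M), Meridian→Band B ($851M), ClearBand→Band A ($926M), total $2711M.
VCG payment = (others' best without NorthTel) − (others' welfare with NorthTel) = 2711 − 2658 = $53M.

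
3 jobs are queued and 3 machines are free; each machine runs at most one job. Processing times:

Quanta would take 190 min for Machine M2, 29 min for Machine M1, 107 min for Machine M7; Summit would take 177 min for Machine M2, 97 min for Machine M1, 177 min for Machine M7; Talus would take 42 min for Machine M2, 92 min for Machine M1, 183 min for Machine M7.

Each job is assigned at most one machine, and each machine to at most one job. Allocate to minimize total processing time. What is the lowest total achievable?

This is a one-to-one assignment (minimum-cost bipartite matching).
Optimal: Quanta→Machine M7 (107 min), Summit→Machine M1 (97 min), Talus→Machine M2 (42 min) — total 107+97+42 = 246 min.
Row-greedy (each job in turn takes its cheapest remaining machine) gives 389 min, worse by 143.

Min total: 246 min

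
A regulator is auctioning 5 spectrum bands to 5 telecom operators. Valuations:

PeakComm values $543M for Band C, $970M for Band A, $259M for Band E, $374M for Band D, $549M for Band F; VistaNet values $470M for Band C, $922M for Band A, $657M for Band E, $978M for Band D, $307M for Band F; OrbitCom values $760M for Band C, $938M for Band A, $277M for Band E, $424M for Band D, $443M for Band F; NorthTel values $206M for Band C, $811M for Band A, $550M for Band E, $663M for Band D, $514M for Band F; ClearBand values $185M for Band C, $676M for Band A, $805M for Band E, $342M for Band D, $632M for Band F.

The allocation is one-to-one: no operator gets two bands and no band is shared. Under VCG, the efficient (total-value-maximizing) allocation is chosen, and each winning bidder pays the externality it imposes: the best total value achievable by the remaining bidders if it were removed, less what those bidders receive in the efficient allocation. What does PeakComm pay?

Efficient allocation: PeakComm→Band A ($970M), VistaNet→Band D ($978M), OrbitCom→Band C ($760M), NorthTel→Band F ($514M), ClearBand→Band E ($805M); total welfare W = $4027M.
PeakComm receives Band A at value $970M, so the others get W − 970 = $3057M.
Without PeakComm: best allocation of the remaining 4 bidders over all 5 bands is VistaNet→Band D ($978M), OrbitCom→Band C ($760M), NorthTel→Band A ($811M), ClearBand→Band E ($805M), total $3354M.
VCG payment = (others' best without PeakComm) − (others' welfare with PeakComm) = 3354 − 3057 = $297M.

PeakComm pays $297M.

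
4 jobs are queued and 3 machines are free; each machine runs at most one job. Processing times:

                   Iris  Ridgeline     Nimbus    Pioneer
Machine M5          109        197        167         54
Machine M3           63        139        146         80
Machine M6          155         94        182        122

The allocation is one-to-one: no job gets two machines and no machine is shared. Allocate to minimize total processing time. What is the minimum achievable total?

Min total: 211 min

Optimal: Pioneer→Machine M5 (54 min), Iris→Machine M3 (63 min), Ridgeline→Machine M6 (94 min) — total 54+63+94 = 211 min.
Row-greedy (each job in turn takes its cheapest remaining machine) gives 324 min, worse by 113.
Next-best assignment: Iris→Machine M5, Pioneer→Machine M3, Ridgeline→Machine M6 = 283 min.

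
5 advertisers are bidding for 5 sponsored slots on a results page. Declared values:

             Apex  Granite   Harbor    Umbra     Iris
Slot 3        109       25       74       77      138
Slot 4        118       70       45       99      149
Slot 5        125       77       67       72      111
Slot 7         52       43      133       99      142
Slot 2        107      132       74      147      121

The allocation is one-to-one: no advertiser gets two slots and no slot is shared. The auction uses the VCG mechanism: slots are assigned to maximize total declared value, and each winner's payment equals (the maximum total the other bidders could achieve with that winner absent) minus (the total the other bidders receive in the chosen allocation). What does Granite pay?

Granite pays $59.

Efficient allocation: Apex→Slot 5 ($125), Granite→Slot 2 ($132), Harbor→Slot 7 ($133), Umbra→Slot 4 ($99), Iris→Slot 3 ($138); total welfare W = $627.
Granite receives Slot 2 at value $132, so the others get W − 132 = $495.
Without Granite: best allocation of the remaining 4 bidders over all 5 slots is Apex→Slot 5 ($125), Harbor→Slot 7 ($133), Umbra→Slot 2 ($147), Iris→Slot 4 ($149), total $554.
VCG payment = (others' best without Granite) − (others' welfare with Granite) = 554 − 495 = $59.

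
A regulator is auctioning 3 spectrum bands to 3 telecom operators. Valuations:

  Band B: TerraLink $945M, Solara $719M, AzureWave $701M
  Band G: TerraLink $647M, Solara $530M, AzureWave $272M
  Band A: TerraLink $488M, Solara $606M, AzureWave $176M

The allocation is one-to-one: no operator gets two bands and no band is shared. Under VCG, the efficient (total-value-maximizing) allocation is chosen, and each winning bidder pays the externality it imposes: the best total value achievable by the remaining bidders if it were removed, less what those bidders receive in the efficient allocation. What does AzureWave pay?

AzureWave pays $298M.

Efficient allocation: TerraLink→Band G ($647M), Solara→Band A ($606M), AzureWave→Band B ($701M); total welfare W = $1954M.
AzureWave receives Band B at value $701M, so the others get W − 701 = $1253M.
Without AzureWave: best allocation of the remaining 2 bidders over all 3 bands is TerraLink→Band B ($945M), Solara→Band A ($606M), total $1551M.
VCG payment = (others' best without AzureWave) − (others' welfare with AzureWave) = 1551 − 1253 = $298M.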